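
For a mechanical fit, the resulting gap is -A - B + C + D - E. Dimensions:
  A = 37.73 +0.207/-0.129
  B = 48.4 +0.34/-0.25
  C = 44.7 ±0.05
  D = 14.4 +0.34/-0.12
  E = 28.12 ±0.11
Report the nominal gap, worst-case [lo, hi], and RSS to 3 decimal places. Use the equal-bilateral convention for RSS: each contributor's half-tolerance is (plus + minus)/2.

nominal=-55.150 wc=[-55.977,-54.271] rss=0.427

Stack each dimension's contribution:
  -A: nom -37.730 → Σnom=-37.730; wc +0.129/-0.207 → slack +0.129/-0.207; half-tol=0.168, Σhalf²=0.028224
  -B: nom -48.400 → Σnom=-86.130; wc +0.250/-0.340 → slack +0.379/-0.547; half-tol=0.295, Σhalf²=0.115249
  +C: nom +44.700 → Σnom=-41.430; wc +0.050/-0.050 → slack +0.429/-0.597; half-tol=0.050, Σhalf²=0.117749
  +D: nom +14.400 → Σnom=-27.030; wc +0.340/-0.120 → slack +0.769/-0.717; half-tol=0.230, Σhalf²=0.170649
  -E: nom -28.120 → Σnom=-55.150; wc +0.110/-0.110 → slack +0.879/-0.827; half-tol=0.110, Σhalf²=0.182749
Nominal = -55.150. Worst-case = [-55.150 - 0.827, -55.150 + 0.879] = [-55.977, -54.271]. RSS = √0.182749 = 0.427.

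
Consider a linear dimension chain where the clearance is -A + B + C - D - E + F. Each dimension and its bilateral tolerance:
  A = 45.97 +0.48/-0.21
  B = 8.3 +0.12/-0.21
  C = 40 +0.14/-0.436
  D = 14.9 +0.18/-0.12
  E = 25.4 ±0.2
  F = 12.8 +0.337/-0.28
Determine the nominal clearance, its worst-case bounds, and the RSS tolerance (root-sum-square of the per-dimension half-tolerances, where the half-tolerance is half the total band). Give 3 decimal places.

Stack each dimension's contribution:
  -A: nom -45.970 → Σnom=-45.970; wc +0.210/-0.480 → slack +0.210/-0.480; half-tol=0.345, Σhalf²=0.119025
  +B: nom +8.300 → Σnom=-37.670; wc +0.120/-0.210 → slack +0.330/-0.690; half-tol=0.165, Σhalf²=0.146250
  +C: nom +40.000 → Σnom=2.330; wc +0.140/-0.436 → slack +0.470/-1.126; half-tol=0.288, Σhalf²=0.229194
  -D: nom -14.900 → Σnom=-12.570; wc +0.120/-0.180 → slack +0.590/-1.306; half-tol=0.150, Σhalf²=0.251694
  -E: nom -25.400 → Σnom=-37.970; wc +0.200/-0.200 → slack +0.790/-1.506; half-tol=0.200, Σhalf²=0.291694
  +F: nom +12.800 → Σnom=-25.170; wc +0.337/-0.280 → slack +1.127/-1.786; half-tol=0.308, Σhalf²=0.386866
Nominal = -25.170. Worst-case = [-25.170 - 1.786, -25.170 + 1.127] = [-26.956, -24.043]. RSS = √0.386866 = 0.622.

nominal=-25.170 wc=[-26.956,-24.043] rss=0.622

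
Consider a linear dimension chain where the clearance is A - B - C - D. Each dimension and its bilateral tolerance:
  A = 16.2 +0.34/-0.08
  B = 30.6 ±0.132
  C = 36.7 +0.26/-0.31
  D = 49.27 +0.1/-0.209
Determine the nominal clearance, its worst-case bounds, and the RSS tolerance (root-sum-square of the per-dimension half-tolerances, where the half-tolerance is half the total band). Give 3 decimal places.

nominal=-100.370 wc=[-100.942,-99.379] rss=0.408

Stack each dimension's contribution:
  +A: nom +16.200 → Σnom=16.200; wc +0.340/-0.080 → slack +0.340/-0.080; half-tol=0.210, Σhalf²=0.044100
  -B: nom -30.600 → Σnom=-14.400; wc +0.132/-0.132 → slack +0.472/-0.212; half-tol=0.132, Σhalf²=0.061524
  -C: nom -36.700 → Σnom=-51.100; wc +0.310/-0.260 → slack +0.782/-0.472; half-tol=0.285, Σhalf²=0.142749
  -D: nom -49.270 → Σnom=-100.370; wc +0.209/-0.100 → slack +0.991/-0.572; half-tol=0.154, Σhalf²=0.166619
Nominal = -100.370. Worst-case = [-100.370 - 0.572, -100.370 + 0.991] = [-100.942, -99.379]. RSS = √0.166619 = 0.408.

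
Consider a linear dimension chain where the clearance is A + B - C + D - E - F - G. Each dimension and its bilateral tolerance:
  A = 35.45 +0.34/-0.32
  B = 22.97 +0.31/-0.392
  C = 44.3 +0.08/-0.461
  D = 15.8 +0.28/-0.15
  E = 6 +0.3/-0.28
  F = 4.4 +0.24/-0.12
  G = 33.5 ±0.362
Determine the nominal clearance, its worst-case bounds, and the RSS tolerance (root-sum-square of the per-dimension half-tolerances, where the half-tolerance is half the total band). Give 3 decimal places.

nominal=-13.980 wc=[-15.824,-11.827] rss=0.774

Stack each dimension's contribution:
  +A: nom +35.450 → Σnom=35.450; wc +0.340/-0.320 → slack +0.340/-0.320; half-tol=0.330, Σhalf²=0.108900
  +B: nom +22.970 → Σnom=58.420; wc +0.310/-0.392 → slack +0.650/-0.712; half-tol=0.351, Σhalf²=0.232101
  -C: nom -44.300 → Σnom=14.120; wc +0.461/-0.080 → slack +1.111/-0.792; half-tol=0.271, Σhalf²=0.305271
  +D: nom +15.800 → Σnom=29.920; wc +0.280/-0.150 → slack +1.391/-0.942; half-tol=0.215, Σhalf²=0.351496
  -E: nom -6.000 → Σnom=23.920; wc +0.280/-0.300 → slack +1.671/-1.242; half-tol=0.290, Σhalf²=0.435596
  -F: nom -4.400 → Σnom=19.520; wc +0.120/-0.240 → slack +1.791/-1.482; half-tol=0.180, Σhalf²=0.467996
  -G: nom -33.500 → Σnom=-13.980; wc +0.362/-0.362 → slack +2.153/-1.844; half-tol=0.362, Σhalf²=0.599040
Nominal = -13.980. Worst-case = [-13.980 - 1.844, -13.980 + 2.153] = [-15.824, -11.827]. RSS = √0.599040 = 0.774.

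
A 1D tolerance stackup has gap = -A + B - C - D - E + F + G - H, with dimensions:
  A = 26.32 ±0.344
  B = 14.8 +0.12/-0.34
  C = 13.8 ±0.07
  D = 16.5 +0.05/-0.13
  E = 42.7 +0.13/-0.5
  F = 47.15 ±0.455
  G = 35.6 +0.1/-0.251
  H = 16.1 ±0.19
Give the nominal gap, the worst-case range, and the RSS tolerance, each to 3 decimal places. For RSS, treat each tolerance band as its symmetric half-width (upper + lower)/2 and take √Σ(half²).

nominal=-17.870 wc=[-19.700,-15.961] rss=0.747

Stack each dimension's contribution:
  -A: nom -26.320 → Σnom=-26.320; wc +0.344/-0.344 → slack +0.344/-0.344; half-tol=0.344, Σhalf²=0.118336
  +B: nom +14.800 → Σnom=-11.520; wc +0.120/-0.340 → slack +0.464/-0.684; half-tol=0.230, Σhalf²=0.171236
  -C: nom -13.800 → Σnom=-25.320; wc +0.070/-0.070 → slack +0.534/-0.754; half-tol=0.070, Σhalf²=0.176136
  -D: nom -16.500 → Σnom=-41.820; wc +0.130/-0.050 → slack +0.664/-0.804; half-tol=0.090, Σhalf²=0.184236
  -E: nom -42.700 → Σnom=-84.520; wc +0.500/-0.130 → slack +1.164/-0.934; half-tol=0.315, Σhalf²=0.283461
  +F: nom +47.150 → Σnom=-37.370; wc +0.455/-0.455 → slack +1.619/-1.389; half-tol=0.455, Σhalf²=0.490486
  +G: nom +35.600 → Σnom=-1.770; wc +0.100/-0.251 → slack +1.719/-1.640; half-tol=0.175, Σhalf²=0.521286
  -H: nom -16.100 → Σnom=-17.870; wc +0.190/-0.190 → slack +1.909/-1.830; half-tol=0.190, Σhalf²=0.557386
Nominal = -17.870. Worst-case = [-17.870 - 1.830, -17.870 + 1.909] = [-19.700, -15.961]. RSS = √0.557386 = 0.747.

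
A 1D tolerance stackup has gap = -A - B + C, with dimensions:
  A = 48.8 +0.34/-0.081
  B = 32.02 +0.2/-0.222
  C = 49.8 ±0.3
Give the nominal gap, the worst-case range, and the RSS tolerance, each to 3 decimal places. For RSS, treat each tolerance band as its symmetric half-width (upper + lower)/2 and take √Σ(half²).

Stack each dimension's contribution:
  -A: nom -48.800 → Σnom=-48.800; wc +0.081/-0.340 → slack +0.081/-0.340; half-tol=0.211, Σhalf²=0.044310
  -B: nom -32.020 → Σnom=-80.820; wc +0.222/-0.200 → slack +0.303/-0.540; half-tol=0.211, Σhalf²=0.088831
  +C: nom +49.800 → Σnom=-31.020; wc +0.300/-0.300 → slack +0.603/-0.840; half-tol=0.300, Σhalf²=0.178831
Nominal = -31.020. Worst-case = [-31.020 - 0.840, -31.020 + 0.603] = [-31.860, -30.417]. RSS = √0.178831 = 0.423.

nominal=-31.020 wc=[-31.860,-30.417] rss=0.423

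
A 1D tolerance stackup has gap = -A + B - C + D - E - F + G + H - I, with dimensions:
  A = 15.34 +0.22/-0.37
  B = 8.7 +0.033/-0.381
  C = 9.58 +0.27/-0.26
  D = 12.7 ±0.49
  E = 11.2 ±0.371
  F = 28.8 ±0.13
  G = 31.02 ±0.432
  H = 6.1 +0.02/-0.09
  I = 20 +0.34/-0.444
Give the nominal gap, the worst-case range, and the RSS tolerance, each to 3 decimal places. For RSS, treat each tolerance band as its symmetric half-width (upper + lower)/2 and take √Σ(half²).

Stack each dimension's contribution:
  -A: nom -15.340 → Σnom=-15.340; wc +0.370/-0.220 → slack +0.370/-0.220; half-tol=0.295, Σhalf²=0.087025
  +B: nom +8.700 → Σnom=-6.640; wc +0.033/-0.381 → slack +0.403/-0.601; half-tol=0.207, Σhalf²=0.129874
  -C: nom -9.580 → Σnom=-16.220; wc +0.260/-0.270 → slack +0.663/-0.871; half-tol=0.265, Σhalf²=0.200099
  +D: nom +12.700 → Σnom=-3.520; wc +0.490/-0.490 → slack +1.153/-1.361; half-tol=0.490, Σhalf²=0.440199
  -E: nom -11.200 → Σnom=-14.720; wc +0.371/-0.371 → slack +1.524/-1.732; half-tol=0.371, Σhalf²=0.577840
  -F: nom -28.800 → Σnom=-43.520; wc +0.130/-0.130 → slack +1.654/-1.862; half-tol=0.130, Σhalf²=0.594740
  +G: nom +31.020 → Σnom=-12.500; wc +0.432/-0.432 → slack +2.086/-2.294; half-tol=0.432, Σhalf²=0.781364
  +H: nom +6.100 → Σnom=-6.400; wc +0.020/-0.090 → slack +2.106/-2.384; half-tol=0.055, Σhalf²=0.784389
  -I: nom -20.000 → Σnom=-26.400; wc +0.444/-0.340 → slack +2.550/-2.724; half-tol=0.392, Σhalf²=0.938053
Nominal = -26.400. Worst-case = [-26.400 - 2.724, -26.400 + 2.550] = [-29.124, -23.850]. RSS = √0.938053 = 0.969.

nominal=-26.400 wc=[-29.124,-23.850] rss=0.969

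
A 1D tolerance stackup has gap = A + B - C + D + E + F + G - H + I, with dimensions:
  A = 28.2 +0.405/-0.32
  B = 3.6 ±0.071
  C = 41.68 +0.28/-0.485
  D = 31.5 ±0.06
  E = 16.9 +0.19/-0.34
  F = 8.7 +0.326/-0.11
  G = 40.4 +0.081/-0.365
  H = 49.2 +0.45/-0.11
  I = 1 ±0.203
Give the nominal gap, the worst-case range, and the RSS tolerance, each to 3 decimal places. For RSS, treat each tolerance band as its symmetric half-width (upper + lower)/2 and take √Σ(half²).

nominal=39.420 wc=[37.221,41.351] rss=0.757

Stack each dimension's contribution:
  +A: nom +28.200 → Σnom=28.200; wc +0.405/-0.320 → slack +0.405/-0.320; half-tol=0.363, Σhalf²=0.131406
  +B: nom +3.600 → Σnom=31.800; wc +0.071/-0.071 → slack +0.476/-0.391; half-tol=0.071, Σhalf²=0.136447
  -C: nom -41.680 → Σnom=-9.880; wc +0.485/-0.280 → slack +0.961/-0.671; half-tol=0.383, Σhalf²=0.282753
  +D: nom +31.500 → Σnom=21.620; wc +0.060/-0.060 → slack +1.021/-0.731; half-tol=0.060, Σhalf²=0.286353
  +E: nom +16.900 → Σnom=38.520; wc +0.190/-0.340 → slack +1.211/-1.071; half-tol=0.265, Σhalf²=0.356579
  +F: nom +8.700 → Σnom=47.220; wc +0.326/-0.110 → slack +1.537/-1.181; half-tol=0.218, Σhalf²=0.404103
  +G: nom +40.400 → Σnom=87.620; wc +0.081/-0.365 → slack +1.618/-1.546; half-tol=0.223, Σhalf²=0.453832
  -H: nom -49.200 → Σnom=38.420; wc +0.110/-0.450 → slack +1.728/-1.996; half-tol=0.280, Σhalf²=0.532232
  +I: nom +1.000 → Σnom=39.420; wc +0.203/-0.203 → slack +1.931/-2.199; half-tol=0.203, Σhalf²=0.573441
Nominal = 39.420. Worst-case = [39.420 - 2.199, 39.420 + 1.931] = [37.221, 41.351]. RSS = √0.573441 = 0.757.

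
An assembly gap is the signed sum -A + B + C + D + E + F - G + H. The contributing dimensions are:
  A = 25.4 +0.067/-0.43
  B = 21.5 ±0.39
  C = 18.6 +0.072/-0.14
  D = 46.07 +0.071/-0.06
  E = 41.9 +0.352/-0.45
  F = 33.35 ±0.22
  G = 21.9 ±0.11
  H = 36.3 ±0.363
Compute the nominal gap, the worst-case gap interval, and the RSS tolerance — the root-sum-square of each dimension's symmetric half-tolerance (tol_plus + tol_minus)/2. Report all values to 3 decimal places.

Stack each dimension's contribution:
  -A: nom -25.400 → Σnom=-25.400; wc +0.430/-0.067 → slack +0.430/-0.067; half-tol=0.248, Σhalf²=0.061752
  +B: nom +21.500 → Σnom=-3.900; wc +0.390/-0.390 → slack +0.820/-0.457; half-tol=0.390, Σhalf²=0.213852
  +C: nom +18.600 → Σnom=14.700; wc +0.072/-0.140 → slack +0.892/-0.597; half-tol=0.106, Σhalf²=0.225088
  +D: nom +46.070 → Σnom=60.770; wc +0.071/-0.060 → slack +0.963/-0.657; half-tol=0.066, Σhalf²=0.229379
  +E: nom +41.900 → Σnom=102.670; wc +0.352/-0.450 → slack +1.315/-1.107; half-tol=0.401, Σhalf²=0.390180
  +F: nom +33.350 → Σnom=136.020; wc +0.220/-0.220 → slack +1.535/-1.327; half-tol=0.220, Σhalf²=0.438580
  -G: nom -21.900 → Σnom=114.120; wc +0.110/-0.110 → slack +1.645/-1.437; half-tol=0.110, Σhalf²=0.450680
  +H: nom +36.300 → Σnom=150.420; wc +0.363/-0.363 → slack +2.008/-1.800; half-tol=0.363, Σhalf²=0.582449
Nominal = 150.420. Worst-case = [150.420 - 1.800, 150.420 + 2.008] = [148.620, 152.428]. RSS = √0.582449 = 0.763.

nominal=150.420 wc=[148.620,152.428] rss=0.763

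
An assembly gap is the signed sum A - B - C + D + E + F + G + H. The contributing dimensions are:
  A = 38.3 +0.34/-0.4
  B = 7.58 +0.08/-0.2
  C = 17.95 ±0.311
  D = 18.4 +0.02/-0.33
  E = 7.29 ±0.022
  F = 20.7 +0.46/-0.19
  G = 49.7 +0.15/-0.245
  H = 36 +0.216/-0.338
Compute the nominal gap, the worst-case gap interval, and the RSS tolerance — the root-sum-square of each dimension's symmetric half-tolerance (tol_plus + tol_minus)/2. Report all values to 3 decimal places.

nominal=144.860 wc=[142.944,146.579] rss=0.711

Stack each dimension's contribution:
  +A: nom +38.300 → Σnom=38.300; wc +0.340/-0.400 → slack +0.340/-0.400; half-tol=0.370, Σhalf²=0.136900
  -B: nom -7.580 → Σnom=30.720; wc +0.200/-0.080 → slack +0.540/-0.480; half-tol=0.140, Σhalf²=0.156500
  -C: nom -17.950 → Σnom=12.770; wc +0.311/-0.311 → slack +0.851/-0.791; half-tol=0.311, Σhalf²=0.253221
  +D: nom +18.400 → Σnom=31.170; wc +0.020/-0.330 → slack +0.871/-1.121; half-tol=0.175, Σhalf²=0.283846
  +E: nom +7.290 → Σnom=38.460; wc +0.022/-0.022 → slack +0.893/-1.143; half-tol=0.022, Σhalf²=0.284330
  +F: nom +20.700 → Σnom=59.160; wc +0.460/-0.190 → slack +1.353/-1.333; half-tol=0.325, Σhalf²=0.389955
  +G: nom +49.700 → Σnom=108.860; wc +0.150/-0.245 → slack +1.503/-1.578; half-tol=0.198, Σhalf²=0.428961
  +H: nom +36.000 → Σnom=144.860; wc +0.216/-0.338 → slack +1.719/-1.916; half-tol=0.277, Σhalf²=0.505690
Nominal = 144.860. Worst-case = [144.860 - 1.916, 144.860 + 1.719] = [142.944, 146.579]. RSS = √0.505690 = 0.711.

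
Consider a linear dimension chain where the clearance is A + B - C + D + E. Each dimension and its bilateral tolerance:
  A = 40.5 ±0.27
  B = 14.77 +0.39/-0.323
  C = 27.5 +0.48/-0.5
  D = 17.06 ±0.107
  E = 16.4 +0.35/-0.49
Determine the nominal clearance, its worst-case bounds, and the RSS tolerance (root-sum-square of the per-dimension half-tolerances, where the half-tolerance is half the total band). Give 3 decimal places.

Stack each dimension's contribution:
  +A: nom +40.500 → Σnom=40.500; wc +0.270/-0.270 → slack +0.270/-0.270; half-tol=0.270, Σhalf²=0.072900
  +B: nom +14.770 → Σnom=55.270; wc +0.390/-0.323 → slack +0.660/-0.593; half-tol=0.357, Σhalf²=0.199992
  -C: nom -27.500 → Σnom=27.770; wc +0.500/-0.480 → slack +1.160/-1.073; half-tol=0.490, Σhalf²=0.440092
  +D: nom +17.060 → Σnom=44.830; wc +0.107/-0.107 → slack +1.267/-1.180; half-tol=0.107, Σhalf²=0.451541
  +E: nom +16.400 → Σnom=61.230; wc +0.350/-0.490 → slack +1.617/-1.670; half-tol=0.420, Σhalf²=0.627941
Nominal = 61.230. Worst-case = [61.230 - 1.670, 61.230 + 1.617] = [59.560, 62.847]. RSS = √0.627941 = 0.792.

nominal=61.230 wc=[59.560,62.847] rss=0.792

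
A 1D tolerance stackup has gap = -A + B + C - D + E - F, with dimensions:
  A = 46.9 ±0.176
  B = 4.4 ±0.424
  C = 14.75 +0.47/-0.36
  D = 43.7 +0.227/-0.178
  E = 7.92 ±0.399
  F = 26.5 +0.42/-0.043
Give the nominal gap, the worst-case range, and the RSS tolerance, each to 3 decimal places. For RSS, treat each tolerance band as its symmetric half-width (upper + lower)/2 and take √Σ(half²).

nominal=-90.030 wc=[-92.036,-88.340] rss=0.798

Stack each dimension's contribution:
  -A: nom -46.900 → Σnom=-46.900; wc +0.176/-0.176 → slack +0.176/-0.176; half-tol=0.176, Σhalf²=0.030976
  +B: nom +4.400 → Σnom=-42.500; wc +0.424/-0.424 → slack +0.600/-0.600; half-tol=0.424, Σhalf²=0.210752
  +C: nom +14.750 → Σnom=-27.750; wc +0.470/-0.360 → slack +1.070/-0.960; half-tol=0.415, Σhalf²=0.382977
  -D: nom -43.700 → Σnom=-71.450; wc +0.178/-0.227 → slack +1.248/-1.187; half-tol=0.203, Σhalf²=0.423983
  +E: nom +7.920 → Σnom=-63.530; wc +0.399/-0.399 → slack +1.647/-1.586; half-tol=0.399, Σhalf²=0.583184
  -F: nom -26.500 → Σnom=-90.030; wc +0.043/-0.420 → slack +1.690/-2.006; half-tol=0.231, Σhalf²=0.636777
Nominal = -90.030. Worst-case = [-90.030 - 2.006, -90.030 + 1.690] = [-92.036, -88.340]. RSS = √0.636777 = 0.798.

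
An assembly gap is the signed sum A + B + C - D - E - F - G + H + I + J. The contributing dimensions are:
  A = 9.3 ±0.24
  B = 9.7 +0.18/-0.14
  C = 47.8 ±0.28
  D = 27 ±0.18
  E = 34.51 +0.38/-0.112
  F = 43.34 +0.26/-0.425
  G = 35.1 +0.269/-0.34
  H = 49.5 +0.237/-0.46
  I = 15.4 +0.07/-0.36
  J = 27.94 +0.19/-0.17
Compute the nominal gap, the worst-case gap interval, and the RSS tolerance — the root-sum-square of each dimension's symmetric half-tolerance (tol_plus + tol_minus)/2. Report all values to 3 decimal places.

Stack each dimension's contribution:
  +A: nom +9.300 → Σnom=9.300; wc +0.240/-0.240 → slack +0.240/-0.240; half-tol=0.240, Σhalf²=0.057600
  +B: nom +9.700 → Σnom=19.000; wc +0.180/-0.140 → slack +0.420/-0.380; half-tol=0.160, Σhalf²=0.083200
  +C: nom +47.800 → Σnom=66.800; wc +0.280/-0.280 → slack +0.700/-0.660; half-tol=0.280, Σhalf²=0.161600
  -D: nom -27.000 → Σnom=39.800; wc +0.180/-0.180 → slack +0.880/-0.840; half-tol=0.180, Σhalf²=0.194000
  -E: nom -34.510 → Σnom=5.290; wc +0.112/-0.380 → slack +0.992/-1.220; half-tol=0.246, Σhalf²=0.254516
  -F: nom -43.340 → Σnom=-38.050; wc +0.425/-0.260 → slack +1.417/-1.480; half-tol=0.343, Σhalf²=0.371822
  -G: nom -35.100 → Σnom=-73.150; wc +0.340/-0.269 → slack +1.757/-1.749; half-tol=0.304, Σhalf²=0.464543
  +H: nom +49.500 → Σnom=-23.650; wc +0.237/-0.460 → slack +1.994/-2.209; half-tol=0.349, Σhalf²=0.585995
  +I: nom +15.400 → Σnom=-8.250; wc +0.070/-0.360 → slack +2.064/-2.569; half-tol=0.215, Σhalf²=0.632220
  +J: nom +27.940 → Σnom=19.690; wc +0.190/-0.170 → slack +2.254/-2.739; half-tol=0.180, Σhalf²=0.664620
Nominal = 19.690. Worst-case = [19.690 - 2.739, 19.690 + 2.254] = [16.951, 21.944]. RSS = √0.664620 = 0.815.

nominal=19.690 wc=[16.951,21.944] rss=0.815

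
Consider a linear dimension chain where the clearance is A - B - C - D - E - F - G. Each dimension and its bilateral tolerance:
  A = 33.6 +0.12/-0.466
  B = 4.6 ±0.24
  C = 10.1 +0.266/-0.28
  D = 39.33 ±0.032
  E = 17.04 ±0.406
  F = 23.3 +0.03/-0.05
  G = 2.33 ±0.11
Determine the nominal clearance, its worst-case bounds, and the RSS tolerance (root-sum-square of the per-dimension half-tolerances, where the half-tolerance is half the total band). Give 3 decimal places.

Stack each dimension's contribution:
  +A: nom +33.600 → Σnom=33.600; wc +0.120/-0.466 → slack +0.120/-0.466; half-tol=0.293, Σhalf²=0.085849
  -B: nom -4.600 → Σnom=29.000; wc +0.240/-0.240 → slack +0.360/-0.706; half-tol=0.240, Σhalf²=0.143449
  -C: nom -10.100 → Σnom=18.900; wc +0.280/-0.266 → slack +0.640/-0.972; half-tol=0.273, Σhalf²=0.217978
  -D: nom -39.330 → Σnom=-20.430; wc +0.032/-0.032 → slack +0.672/-1.004; half-tol=0.032, Σhalf²=0.219002
  -E: nom -17.040 → Σnom=-37.470; wc +0.406/-0.406 → slack +1.078/-1.410; half-tol=0.406, Σhalf²=0.383838
  -F: nom -23.300 → Σnom=-60.770; wc +0.050/-0.030 → slack +1.128/-1.440; half-tol=0.040, Σhalf²=0.385438
  -G: nom -2.330 → Σnom=-63.100; wc +0.110/-0.110 → slack +1.238/-1.550; half-tol=0.110, Σhalf²=0.397538
Nominal = -63.100. Worst-case = [-63.100 - 1.550, -63.100 + 1.238] = [-64.650, -61.862]. RSS = √0.397538 = 0.631.

nominal=-63.100 wc=[-64.650,-61.862] rss=0.631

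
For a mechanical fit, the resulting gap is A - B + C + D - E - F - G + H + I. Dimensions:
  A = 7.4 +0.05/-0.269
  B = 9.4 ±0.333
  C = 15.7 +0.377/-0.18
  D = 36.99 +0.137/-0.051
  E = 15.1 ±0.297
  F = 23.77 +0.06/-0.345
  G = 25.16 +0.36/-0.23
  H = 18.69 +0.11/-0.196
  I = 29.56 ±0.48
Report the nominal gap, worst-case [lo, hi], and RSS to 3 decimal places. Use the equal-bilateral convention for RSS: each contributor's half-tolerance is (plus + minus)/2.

Stack each dimension's contribution:
  +A: nom +7.400 → Σnom=7.400; wc +0.050/-0.269 → slack +0.050/-0.269; half-tol=0.160, Σhalf²=0.025440
  -B: nom -9.400 → Σnom=-2.000; wc +0.333/-0.333 → slack +0.383/-0.602; half-tol=0.333, Σhalf²=0.136329
  +C: nom +15.700 → Σnom=13.700; wc +0.377/-0.180 → slack +0.760/-0.782; half-tol=0.278, Σhalf²=0.213892
  +D: nom +36.990 → Σnom=50.690; wc +0.137/-0.051 → slack +0.897/-0.833; half-tol=0.094, Σhalf²=0.222728
  -E: nom -15.100 → Σnom=35.590; wc +0.297/-0.297 → slack +1.194/-1.130; half-tol=0.297, Σhalf²=0.310937
  -F: nom -23.770 → Σnom=11.820; wc +0.345/-0.060 → slack +1.539/-1.190; half-tol=0.202, Σhalf²=0.351943
  -G: nom -25.160 → Σnom=-13.340; wc +0.230/-0.360 → slack +1.769/-1.550; half-tol=0.295, Σhalf²=0.438968
  +H: nom +18.690 → Σnom=5.350; wc +0.110/-0.196 → slack +1.879/-1.746; half-tol=0.153, Σhalf²=0.462377
  +I: nom +29.560 → Σnom=34.910; wc +0.480/-0.480 → slack +2.359/-2.226; half-tol=0.480, Σhalf²=0.692777
Nominal = 34.910. Worst-case = [34.910 - 2.226, 34.910 + 2.359] = [32.684, 37.269]. RSS = √0.692777 = 0.832.

nominal=34.910 wc=[32.684,37.269] rss=0.832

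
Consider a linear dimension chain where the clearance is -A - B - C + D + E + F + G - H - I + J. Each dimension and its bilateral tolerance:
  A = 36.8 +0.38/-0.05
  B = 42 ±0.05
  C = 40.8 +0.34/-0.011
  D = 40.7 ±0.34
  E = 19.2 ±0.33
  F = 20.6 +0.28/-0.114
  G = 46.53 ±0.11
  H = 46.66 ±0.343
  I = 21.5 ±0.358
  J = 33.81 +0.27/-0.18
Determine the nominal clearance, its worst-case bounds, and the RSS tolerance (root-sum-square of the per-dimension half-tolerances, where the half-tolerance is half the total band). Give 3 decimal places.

Stack each dimension's contribution:
  -A: nom -36.800 → Σnom=-36.800; wc +0.050/-0.380 → slack +0.050/-0.380; half-tol=0.215, Σhalf²=0.046225
  -B: nom -42.000 → Σnom=-78.800; wc +0.050/-0.050 → slack +0.100/-0.430; half-tol=0.050, Σhalf²=0.048725
  -C: nom -40.800 → Σnom=-119.600; wc +0.011/-0.340 → slack +0.111/-0.770; half-tol=0.176, Σhalf²=0.079525
  +D: nom +40.700 → Σnom=-78.900; wc +0.340/-0.340 → slack +0.451/-1.110; half-tol=0.340, Σhalf²=0.195125
  +E: nom +19.200 → Σnom=-59.700; wc +0.330/-0.330 → slack +0.781/-1.440; half-tol=0.330, Σhalf²=0.304025
  +F: nom +20.600 → Σnom=-39.100; wc +0.280/-0.114 → slack +1.061/-1.554; half-tol=0.197, Σhalf²=0.342834
  +G: nom +46.530 → Σnom=7.430; wc +0.110/-0.110 → slack +1.171/-1.664; half-tol=0.110, Σhalf²=0.354934
  -H: nom -46.660 → Σnom=-39.230; wc +0.343/-0.343 → slack +1.514/-2.007; half-tol=0.343, Σhalf²=0.472583
  -I: nom -21.500 → Σnom=-60.730; wc +0.358/-0.358 → slack +1.872/-2.365; half-tol=0.358, Σhalf²=0.600747
  +J: nom +33.810 → Σnom=-26.920; wc +0.270/-0.180 → slack +2.142/-2.545; half-tol=0.225, Σhalf²=0.651372
Nominal = -26.920. Worst-case = [-26.920 - 2.545, -26.920 + 2.142] = [-29.465, -24.778]. RSS = √0.651372 = 0.807.

nominal=-26.920 wc=[-29.465,-24.778] rss=0.807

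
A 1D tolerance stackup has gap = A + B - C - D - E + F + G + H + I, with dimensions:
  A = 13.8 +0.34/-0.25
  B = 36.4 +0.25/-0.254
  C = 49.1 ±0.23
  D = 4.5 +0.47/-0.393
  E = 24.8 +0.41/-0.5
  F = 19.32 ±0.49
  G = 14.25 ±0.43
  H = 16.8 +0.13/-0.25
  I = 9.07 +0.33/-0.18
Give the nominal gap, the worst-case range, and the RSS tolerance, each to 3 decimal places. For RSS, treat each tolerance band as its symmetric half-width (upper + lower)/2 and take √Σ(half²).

Stack each dimension's contribution:
  +A: nom +13.800 → Σnom=13.800; wc +0.340/-0.250 → slack +0.340/-0.250; half-tol=0.295, Σhalf²=0.087025
  +B: nom +36.400 → Σnom=50.200; wc +0.250/-0.254 → slack +0.590/-0.504; half-tol=0.252, Σhalf²=0.150529
  -C: nom -49.100 → Σnom=1.100; wc +0.230/-0.230 → slack +0.820/-0.734; half-tol=0.230, Σhalf²=0.203429
  -D: nom -4.500 → Σnom=-3.400; wc +0.393/-0.470 → slack +1.213/-1.204; half-tol=0.431, Σhalf²=0.389621
  -E: nom -24.800 → Σnom=-28.200; wc +0.500/-0.410 → slack +1.713/-1.614; half-tol=0.455, Σhalf²=0.596646
  +F: nom +19.320 → Σnom=-8.880; wc +0.490/-0.490 → slack +2.203/-2.104; half-tol=0.490, Σhalf²=0.836746
  +G: nom +14.250 → Σnom=5.370; wc +0.430/-0.430 → slack +2.633/-2.534; half-tol=0.430, Σhalf²=1.021646
  +H: nom +16.800 → Σnom=22.170; wc +0.130/-0.250 → slack +2.763/-2.784; half-tol=0.190, Σhalf²=1.057746
  +I: nom +9.070 → Σnom=31.240; wc +0.330/-0.180 → slack +3.093/-2.964; half-tol=0.255, Σhalf²=1.122771
Nominal = 31.240. Worst-case = [31.240 - 2.964, 31.240 + 3.093] = [28.276, 34.333]. RSS = √1.122771 = 1.060.

nominal=31.240 wc=[28.276,34.333] rss=1.060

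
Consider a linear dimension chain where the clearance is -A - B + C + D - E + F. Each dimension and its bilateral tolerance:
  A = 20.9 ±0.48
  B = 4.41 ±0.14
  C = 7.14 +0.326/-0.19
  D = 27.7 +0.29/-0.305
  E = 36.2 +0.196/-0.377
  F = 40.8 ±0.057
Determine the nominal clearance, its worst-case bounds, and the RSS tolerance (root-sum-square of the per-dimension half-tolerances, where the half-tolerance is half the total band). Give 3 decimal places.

Stack each dimension's contribution:
  -A: nom -20.900 → Σnom=-20.900; wc +0.480/-0.480 → slack +0.480/-0.480; half-tol=0.480, Σhalf²=0.230400
  -B: nom -4.410 → Σnom=-25.310; wc +0.140/-0.140 → slack +0.620/-0.620; half-tol=0.140, Σhalf²=0.250000
  +C: nom +7.140 → Σnom=-18.170; wc +0.326/-0.190 → slack +0.946/-0.810; half-tol=0.258, Σhalf²=0.316564
  +D: nom +27.700 → Σnom=9.530; wc +0.290/-0.305 → slack +1.236/-1.115; half-tol=0.297, Σhalf²=0.405070
  -E: nom -36.200 → Σnom=-26.670; wc +0.377/-0.196 → slack +1.613/-1.311; half-tol=0.286, Σhalf²=0.487152
  +F: nom +40.800 → Σnom=14.130; wc +0.057/-0.057 → slack +1.670/-1.368; half-tol=0.057, Σhalf²=0.490401
Nominal = 14.130. Worst-case = [14.130 - 1.368, 14.130 + 1.670] = [12.762, 15.800]. RSS = √0.490401 = 0.700.

nominal=14.130 wc=[12.762,15.800] rss=0.700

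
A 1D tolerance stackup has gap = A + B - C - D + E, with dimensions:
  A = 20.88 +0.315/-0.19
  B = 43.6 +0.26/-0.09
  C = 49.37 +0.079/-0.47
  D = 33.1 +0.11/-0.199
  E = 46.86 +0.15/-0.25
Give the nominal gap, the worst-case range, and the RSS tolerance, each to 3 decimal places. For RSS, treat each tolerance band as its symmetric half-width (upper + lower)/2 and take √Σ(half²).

nominal=28.870 wc=[28.151,30.264] rss=0.483

Stack each dimension's contribution:
  +A: nom +20.880 → Σnom=20.880; wc +0.315/-0.190 → slack +0.315/-0.190; half-tol=0.253, Σhalf²=0.063756
  +B: nom +43.600 → Σnom=64.480; wc +0.260/-0.090 → slack +0.575/-0.280; half-tol=0.175, Σhalf²=0.094381
  -C: nom -49.370 → Σnom=15.110; wc +0.470/-0.079 → slack +1.045/-0.359; half-tol=0.274, Σhalf²=0.169731
  -D: nom -33.100 → Σnom=-17.990; wc +0.199/-0.110 → slack +1.244/-0.469; half-tol=0.154, Σhalf²=0.193602
  +E: nom +46.860 → Σnom=28.870; wc +0.150/-0.250 → slack +1.394/-0.719; half-tol=0.200, Σhalf²=0.233602
Nominal = 28.870. Worst-case = [28.870 - 0.719, 28.870 + 1.394] = [28.151, 30.264]. RSS = √0.233602 = 0.483.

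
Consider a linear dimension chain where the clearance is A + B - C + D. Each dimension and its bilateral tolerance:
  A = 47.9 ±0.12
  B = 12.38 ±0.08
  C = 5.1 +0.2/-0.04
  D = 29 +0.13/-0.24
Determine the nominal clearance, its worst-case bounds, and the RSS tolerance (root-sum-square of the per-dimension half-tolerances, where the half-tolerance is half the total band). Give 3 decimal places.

Stack each dimension's contribution:
  +A: nom +47.900 → Σnom=47.900; wc +0.120/-0.120 → slack +0.120/-0.120; half-tol=0.120, Σhalf²=0.014400
  +B: nom +12.380 → Σnom=60.280; wc +0.080/-0.080 → slack +0.200/-0.200; half-tol=0.080, Σhalf²=0.020800
  -C: nom -5.100 → Σnom=55.180; wc +0.040/-0.200 → slack +0.240/-0.400; half-tol=0.120, Σhalf²=0.035200
  +D: nom +29.000 → Σnom=84.180; wc +0.130/-0.240 → slack +0.370/-0.640; half-tol=0.185, Σhalf²=0.069425
Nominal = 84.180. Worst-case = [84.180 - 0.640, 84.180 + 0.370] = [83.540, 84.550]. RSS = √0.069425 = 0.263.

nominal=84.180 wc=[83.540,84.550] rss=0.263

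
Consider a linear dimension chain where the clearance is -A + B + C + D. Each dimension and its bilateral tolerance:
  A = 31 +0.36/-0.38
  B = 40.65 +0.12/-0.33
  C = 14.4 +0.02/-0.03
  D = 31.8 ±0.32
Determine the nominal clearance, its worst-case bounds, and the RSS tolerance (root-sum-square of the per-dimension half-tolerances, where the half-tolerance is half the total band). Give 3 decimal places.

nominal=55.850 wc=[54.810,56.690] rss=0.539

Stack each dimension's contribution:
  -A: nom -31.000 → Σnom=-31.000; wc +0.380/-0.360 → slack +0.380/-0.360; half-tol=0.370, Σhalf²=0.136900
  +B: nom +40.650 → Σnom=9.650; wc +0.120/-0.330 → slack +0.500/-0.690; half-tol=0.225, Σhalf²=0.187525
  +C: nom +14.400 → Σnom=24.050; wc +0.020/-0.030 → slack +0.520/-0.720; half-tol=0.025, Σhalf²=0.188150
  +D: nom +31.800 → Σnom=55.850; wc +0.320/-0.320 → slack +0.840/-1.040; half-tol=0.320, Σhalf²=0.290550
Nominal = 55.850. Worst-case = [55.850 - 1.040, 55.850 + 0.840] = [54.810, 56.690]. RSS = √0.290550 = 0.539.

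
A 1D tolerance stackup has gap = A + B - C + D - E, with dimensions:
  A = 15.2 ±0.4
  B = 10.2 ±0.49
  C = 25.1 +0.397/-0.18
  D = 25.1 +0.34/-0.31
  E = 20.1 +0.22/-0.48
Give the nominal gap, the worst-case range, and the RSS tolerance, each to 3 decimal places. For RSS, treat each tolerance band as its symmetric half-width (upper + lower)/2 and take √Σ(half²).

nominal=5.300 wc=[3.483,7.190] rss=0.843

Stack each dimension's contribution:
  +A: nom +15.200 → Σnom=15.200; wc +0.400/-0.400 → slack +0.400/-0.400; half-tol=0.400, Σhalf²=0.160000
  +B: nom +10.200 → Σnom=25.400; wc +0.490/-0.490 → slack +0.890/-0.890; half-tol=0.490, Σhalf²=0.400100
  -C: nom -25.100 → Σnom=0.300; wc +0.180/-0.397 → slack +1.070/-1.287; half-tol=0.288, Σhalf²=0.483332
  +D: nom +25.100 → Σnom=25.400; wc +0.340/-0.310 → slack +1.410/-1.597; half-tol=0.325, Σhalf²=0.588957
  -E: nom -20.100 → Σnom=5.300; wc +0.480/-0.220 → slack +1.890/-1.817; half-tol=0.350, Σhalf²=0.711457
Nominal = 5.300. Worst-case = [5.300 - 1.817, 5.300 + 1.890] = [3.483, 7.190]. RSS = √0.711457 = 0.843.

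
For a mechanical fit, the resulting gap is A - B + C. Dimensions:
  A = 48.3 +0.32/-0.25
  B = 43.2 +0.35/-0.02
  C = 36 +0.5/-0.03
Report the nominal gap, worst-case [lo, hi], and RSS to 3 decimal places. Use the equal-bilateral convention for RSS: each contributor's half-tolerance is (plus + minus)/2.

nominal=41.100 wc=[40.470,41.940] rss=0.431

Stack each dimension's contribution:
  +A: nom +48.300 → Σnom=48.300; wc +0.320/-0.250 → slack +0.320/-0.250; half-tol=0.285, Σhalf²=0.081225
  -B: nom -43.200 → Σnom=5.100; wc +0.020/-0.350 → slack +0.340/-0.600; half-tol=0.185, Σhalf²=0.115450
  +C: nom +36.000 → Σnom=41.100; wc +0.500/-0.030 → slack +0.840/-0.630; half-tol=0.265, Σhalf²=0.185675
Nominal = 41.100. Worst-case = [41.100 - 0.630, 41.100 + 0.840] = [40.470, 41.940]. RSS = √0.185675 = 0.431.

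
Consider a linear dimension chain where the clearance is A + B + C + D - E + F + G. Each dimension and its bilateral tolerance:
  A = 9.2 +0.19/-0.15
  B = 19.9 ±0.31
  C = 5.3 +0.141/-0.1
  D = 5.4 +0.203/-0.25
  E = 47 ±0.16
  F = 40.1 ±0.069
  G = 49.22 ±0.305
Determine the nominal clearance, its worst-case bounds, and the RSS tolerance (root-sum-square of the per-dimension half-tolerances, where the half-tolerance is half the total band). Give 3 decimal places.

Stack each dimension's contribution:
  +A: nom +9.200 → Σnom=9.200; wc +0.190/-0.150 → slack +0.190/-0.150; half-tol=0.170, Σhalf²=0.028900
  +B: nom +19.900 → Σnom=29.100; wc +0.310/-0.310 → slack +0.500/-0.460; half-tol=0.310, Σhalf²=0.125000
  +C: nom +5.300 → Σnom=34.400; wc +0.141/-0.100 → slack +0.641/-0.560; half-tol=0.120, Σhalf²=0.139520
  +D: nom +5.400 → Σnom=39.800; wc +0.203/-0.250 → slack +0.844/-0.810; half-tol=0.227, Σhalf²=0.190823
  -E: nom -47.000 → Σnom=-7.200; wc +0.160/-0.160 → slack +1.004/-0.970; half-tol=0.160, Σhalf²=0.216423
  +F: nom +40.100 → Σnom=32.900; wc +0.069/-0.069 → slack +1.073/-1.039; half-tol=0.069, Σhalf²=0.221184
  +G: nom +49.220 → Σnom=82.120; wc +0.305/-0.305 → slack +1.378/-1.344; half-tol=0.305, Σhalf²=0.314209
Nominal = 82.120. Worst-case = [82.120 - 1.344, 82.120 + 1.378] = [80.776, 83.498]. RSS = √0.314209 = 0.561.

nominal=82.120 wc=[80.776,83.498] rss=0.561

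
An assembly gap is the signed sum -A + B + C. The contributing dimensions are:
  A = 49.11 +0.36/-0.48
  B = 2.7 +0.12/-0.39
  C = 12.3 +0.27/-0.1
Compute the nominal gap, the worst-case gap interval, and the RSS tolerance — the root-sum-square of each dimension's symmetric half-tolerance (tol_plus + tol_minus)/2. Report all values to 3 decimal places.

nominal=-34.110 wc=[-34.960,-33.240] rss=0.525

Stack each dimension's contribution:
  -A: nom -49.110 → Σnom=-49.110; wc +0.480/-0.360 → slack +0.480/-0.360; half-tol=0.420, Σhalf²=0.176400
  +B: nom +2.700 → Σnom=-46.410; wc +0.120/-0.390 → slack +0.600/-0.750; half-tol=0.255, Σhalf²=0.241425
  +C: nom +12.300 → Σnom=-34.110; wc +0.270/-0.100 → slack +0.870/-0.850; half-tol=0.185, Σhalf²=0.275650
Nominal = -34.110. Worst-case = [-34.110 - 0.850, -34.110 + 0.870] = [-34.960, -33.240]. RSS = √0.275650 = 0.525.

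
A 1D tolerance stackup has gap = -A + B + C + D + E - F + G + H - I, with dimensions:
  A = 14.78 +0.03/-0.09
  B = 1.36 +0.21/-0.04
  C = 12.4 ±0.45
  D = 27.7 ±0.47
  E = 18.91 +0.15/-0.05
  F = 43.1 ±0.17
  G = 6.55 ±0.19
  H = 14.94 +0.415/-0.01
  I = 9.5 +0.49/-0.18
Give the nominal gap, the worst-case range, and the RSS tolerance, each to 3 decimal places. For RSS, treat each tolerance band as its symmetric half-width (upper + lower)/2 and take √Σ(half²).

Stack each dimension's contribution:
  -A: nom -14.780 → Σnom=-14.780; wc +0.090/-0.030 → slack +0.090/-0.030; half-tol=0.060, Σhalf²=0.003600
  +B: nom +1.360 → Σnom=-13.420; wc +0.210/-0.040 → slack +0.300/-0.070; half-tol=0.125, Σhalf²=0.019225
  +C: nom +12.400 → Σnom=-1.020; wc +0.450/-0.450 → slack +0.750/-0.520; half-tol=0.450, Σhalf²=0.221725
  +D: nom +27.700 → Σnom=26.680; wc +0.470/-0.470 → slack +1.220/-0.990; half-tol=0.470, Σhalf²=0.442625
  +E: nom +18.910 → Σnom=45.590; wc +0.150/-0.050 → slack +1.370/-1.040; half-tol=0.100, Σhalf²=0.452625
  -F: nom -43.100 → Σnom=2.490; wc +0.170/-0.170 → slack +1.540/-1.210; half-tol=0.170, Σhalf²=0.481525
  +G: nom +6.550 → Σnom=9.040; wc +0.190/-0.190 → slack +1.730/-1.400; half-tol=0.190, Σhalf²=0.517625
  +H: nom +14.940 → Σnom=23.980; wc +0.415/-0.010 → slack +2.145/-1.410; half-tol=0.212, Σhalf²=0.562781
  -I: nom -9.500 → Σnom=14.480; wc +0.180/-0.490 → slack +2.325/-1.900; half-tol=0.335, Σhalf²=0.675006
Nominal = 14.480. Worst-case = [14.480 - 1.900, 14.480 + 2.325] = [12.580, 16.805]. RSS = √0.675006 = 0.822.

nominal=14.480 wc=[12.580,16.805] rss=0.822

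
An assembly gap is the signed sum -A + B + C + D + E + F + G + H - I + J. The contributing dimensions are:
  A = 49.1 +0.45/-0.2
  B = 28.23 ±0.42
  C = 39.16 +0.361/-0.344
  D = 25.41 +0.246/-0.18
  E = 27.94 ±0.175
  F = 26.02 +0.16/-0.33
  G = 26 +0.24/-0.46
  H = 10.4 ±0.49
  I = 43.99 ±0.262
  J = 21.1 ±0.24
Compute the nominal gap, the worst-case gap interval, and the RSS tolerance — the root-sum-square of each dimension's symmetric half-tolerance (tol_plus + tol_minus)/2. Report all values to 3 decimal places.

Stack each dimension's contribution:
  -A: nom -49.100 → Σnom=-49.100; wc +0.200/-0.450 → slack +0.200/-0.450; half-tol=0.325, Σhalf²=0.105625
  +B: nom +28.230 → Σnom=-20.870; wc +0.420/-0.420 → slack +0.620/-0.870; half-tol=0.420, Σhalf²=0.282025
  +C: nom +39.160 → Σnom=18.290; wc +0.361/-0.344 → slack +0.981/-1.214; half-tol=0.352, Σhalf²=0.406281
  +D: nom +25.410 → Σnom=43.700; wc +0.246/-0.180 → slack +1.227/-1.394; half-tol=0.213, Σhalf²=0.451650
  +E: nom +27.940 → Σnom=71.640; wc +0.175/-0.175 → slack +1.402/-1.569; half-tol=0.175, Σhalf²=0.482275
  +F: nom +26.020 → Σnom=97.660; wc +0.160/-0.330 → slack +1.562/-1.899; half-tol=0.245, Σhalf²=0.542300
  +G: nom +26.000 → Σnom=123.660; wc +0.240/-0.460 → slack +1.802/-2.359; half-tol=0.350, Σhalf²=0.664800
  +H: nom +10.400 → Σnom=134.060; wc +0.490/-0.490 → slack +2.292/-2.849; half-tol=0.490, Σhalf²=0.904900
  -I: nom -43.990 → Σnom=90.070; wc +0.262/-0.262 → slack +2.554/-3.111; half-tol=0.262, Σhalf²=0.973544
  +J: nom +21.100 → Σnom=111.170; wc +0.240/-0.240 → slack +2.794/-3.351; half-tol=0.240, Σhalf²=1.031144
Nominal = 111.170. Worst-case = [111.170 - 3.351, 111.170 + 2.794] = [107.819, 113.964]. RSS = √1.031144 = 1.015.

nominal=111.170 wc=[107.819,113.964] rss=1.015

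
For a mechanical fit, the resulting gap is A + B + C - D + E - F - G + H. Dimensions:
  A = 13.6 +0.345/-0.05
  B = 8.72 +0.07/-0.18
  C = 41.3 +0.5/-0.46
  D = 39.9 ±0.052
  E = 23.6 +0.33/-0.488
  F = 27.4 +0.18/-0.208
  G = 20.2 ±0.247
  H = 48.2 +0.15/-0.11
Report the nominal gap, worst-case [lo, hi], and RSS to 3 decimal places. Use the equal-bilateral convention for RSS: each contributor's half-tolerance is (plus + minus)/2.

Stack each dimension's contribution:
  +A: nom +13.600 → Σnom=13.600; wc +0.345/-0.050 → slack +0.345/-0.050; half-tol=0.197, Σhalf²=0.039006
  +B: nom +8.720 → Σnom=22.320; wc +0.070/-0.180 → slack +0.415/-0.230; half-tol=0.125, Σhalf²=0.054631
  +C: nom +41.300 → Σnom=63.620; wc +0.500/-0.460 → slack +0.915/-0.690; half-tol=0.480, Σhalf²=0.285031
  -D: nom -39.900 → Σnom=23.720; wc +0.052/-0.052 → slack +0.967/-0.742; half-tol=0.052, Σhalf²=0.287735
  +E: nom +23.600 → Σnom=47.320; wc +0.330/-0.488 → slack +1.297/-1.230; half-tol=0.409, Σhalf²=0.455016
  -F: nom -27.400 → Σnom=19.920; wc +0.208/-0.180 → slack +1.505/-1.410; half-tol=0.194, Σhalf²=0.492652
  -G: nom -20.200 → Σnom=-0.280; wc +0.247/-0.247 → slack +1.752/-1.657; half-tol=0.247, Σhalf²=0.553661
  +H: nom +48.200 → Σnom=47.920; wc +0.150/-0.110 → slack +1.902/-1.767; half-tol=0.130, Σhalf²=0.570561
Nominal = 47.920. Worst-case = [47.920 - 1.767, 47.920 + 1.902] = [46.153, 49.822]. RSS = √0.570561 = 0.755.

nominal=47.920 wc=[46.153,49.822] rss=0.755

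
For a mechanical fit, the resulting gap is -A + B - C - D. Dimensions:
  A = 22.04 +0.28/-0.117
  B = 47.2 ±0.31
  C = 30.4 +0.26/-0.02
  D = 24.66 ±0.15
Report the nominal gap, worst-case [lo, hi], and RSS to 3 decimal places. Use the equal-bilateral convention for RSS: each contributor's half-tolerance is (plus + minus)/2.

Stack each dimension's contribution:
  -A: nom -22.040 → Σnom=-22.040; wc +0.117/-0.280 → slack +0.117/-0.280; half-tol=0.199, Σhalf²=0.039402
  +B: nom +47.200 → Σnom=25.160; wc +0.310/-0.310 → slack +0.427/-0.590; half-tol=0.310, Σhalf²=0.135502
  -C: nom -30.400 → Σnom=-5.240; wc +0.020/-0.260 → slack +0.447/-0.850; half-tol=0.140, Σhalf²=0.155102
  -D: nom -24.660 → Σnom=-29.900; wc +0.150/-0.150 → slack +0.597/-1.000; half-tol=0.150, Σhalf²=0.177602
Nominal = -29.900. Worst-case = [-29.900 - 1.000, -29.900 + 0.597] = [-30.900, -29.303]. RSS = √0.177602 = 0.421.

nominal=-29.900 wc=[-30.900,-29.303] rss=0.421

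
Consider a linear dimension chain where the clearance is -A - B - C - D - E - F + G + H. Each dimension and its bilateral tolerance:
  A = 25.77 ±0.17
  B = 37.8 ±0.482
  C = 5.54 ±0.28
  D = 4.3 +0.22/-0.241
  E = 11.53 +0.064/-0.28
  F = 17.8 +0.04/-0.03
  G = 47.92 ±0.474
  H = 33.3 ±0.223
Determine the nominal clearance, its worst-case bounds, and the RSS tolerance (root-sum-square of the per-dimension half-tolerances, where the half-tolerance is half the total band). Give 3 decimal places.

nominal=-21.520 wc=[-23.473,-19.340] rss=0.835

Stack each dimension's contribution:
  -A: nom -25.770 → Σnom=-25.770; wc +0.170/-0.170 → slack +0.170/-0.170; half-tol=0.170, Σhalf²=0.028900
  -B: nom -37.800 → Σnom=-63.570; wc +0.482/-0.482 → slack +0.652/-0.652; half-tol=0.482, Σhalf²=0.261224
  -C: nom -5.540 → Σnom=-69.110; wc +0.280/-0.280 → slack +0.932/-0.932; half-tol=0.280, Σhalf²=0.339624
  -D: nom -4.300 → Σnom=-73.410; wc +0.241/-0.220 → slack +1.173/-1.152; half-tol=0.230, Σhalf²=0.392754
  -E: nom -11.530 → Σnom=-84.940; wc +0.280/-0.064 → slack +1.453/-1.216; half-tol=0.172, Σhalf²=0.422338
  -F: nom -17.800 → Σnom=-102.740; wc +0.030/-0.040 → slack +1.483/-1.256; half-tol=0.035, Σhalf²=0.423563
  +G: nom +47.920 → Σnom=-54.820; wc +0.474/-0.474 → slack +1.957/-1.730; half-tol=0.474, Σhalf²=0.648239
  +H: nom +33.300 → Σnom=-21.520; wc +0.223/-0.223 → slack +2.180/-1.953; half-tol=0.223, Σhalf²=0.697968
Nominal = -21.520. Worst-case = [-21.520 - 1.953, -21.520 + 2.180] = [-23.473, -19.340]. RSS = √0.697968 = 0.835.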